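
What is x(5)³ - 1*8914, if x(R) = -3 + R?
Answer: -8906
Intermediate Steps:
x(5)³ - 1*8914 = (-3 + 5)³ - 1*8914 = 2³ - 8914 = 8 - 8914 = -8906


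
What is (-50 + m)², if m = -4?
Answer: 2916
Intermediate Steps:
(-50 + m)² = (-50 - 4)² = (-54)² = 2916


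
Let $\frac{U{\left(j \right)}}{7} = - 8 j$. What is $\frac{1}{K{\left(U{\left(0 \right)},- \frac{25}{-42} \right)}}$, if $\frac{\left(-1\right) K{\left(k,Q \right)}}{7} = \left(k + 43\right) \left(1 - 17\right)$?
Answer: $\frac{1}{4816} \approx 0.00020764$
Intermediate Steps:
$U{\left(j \right)} = - 56 j$ ($U{\left(j \right)} = 7 \left(- 8 j\right) = - 56 j$)
$K{\left(k,Q \right)} = 4816 + 112 k$ ($K{\left(k,Q \right)} = - 7 \left(k + 43\right) \left(1 - 17\right) = - 7 \left(43 + k\right) \left(-16\right) = - 7 \left(-688 - 16 k\right) = 4816 + 112 k$)
$\frac{1}{K{\left(U{\left(0 \right)},- \frac{25}{-42} \right)}} = \frac{1}{4816 + 112 \left(\left(-56\right) 0\right)} = \frac{1}{4816 + 112 \cdot 0} = \frac{1}{4816 + 0} = \frac{1}{4816}$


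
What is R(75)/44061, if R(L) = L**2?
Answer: 1875/14687 ≈ 0.12766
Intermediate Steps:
R(75)/44061 = 75**2/44061 = 5625*(1/44061) = 1875/14687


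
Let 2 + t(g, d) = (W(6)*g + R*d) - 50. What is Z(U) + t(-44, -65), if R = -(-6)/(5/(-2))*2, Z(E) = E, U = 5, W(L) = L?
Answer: 1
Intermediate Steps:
R = -24/5 (R = -(-6)/(5*(-½))*2 = -(-6)/(-5/2)*2 = -(-6)*(-2)/5*2 = -2*6/5*2 = -12/5*2 = -24/5 ≈ -4.8000)
t(g, d) = -52 + 6*g - 24*d/5 (t(g, d) = -2 + ((6*g - 24*d/5) - 50) = -2 + (-50 + 6*g - 24*d/5) = -52 + 6*g - 24*d/5)
Z(U) + t(-44, -65) = 5 + (-52 + 6*(-44) - 24/5*(-65)) = 5 + (-52 - 264 + 312) = 5 - 4 = 1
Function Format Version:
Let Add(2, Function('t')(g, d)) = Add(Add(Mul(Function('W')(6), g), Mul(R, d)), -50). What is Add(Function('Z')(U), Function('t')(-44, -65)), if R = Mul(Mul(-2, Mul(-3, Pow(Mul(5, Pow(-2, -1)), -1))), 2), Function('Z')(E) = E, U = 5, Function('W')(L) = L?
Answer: 1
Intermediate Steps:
R = Rational(-24, 5) (R = Mul(Mul(-2, Mul(-3, Pow(Mul(5, Rational(-1, 2)), -1))), 2) = Mul(Mul(-2, Mul(-3, Pow(Rational(-5, 2), -1))), 2) = Mul(Mul(-2, Mul(-3, Rational(-2, 5))), 2) = Mul(Mul(-2, Rational(6, 5)), 2) = Mul(Rational(-12, 5), 2) = Rational(-24, 5) ≈ -4.8000)
Function('t')(g, d) = Add(-52, Mul(6, g), Mul(Rational(-24, 5), d)) (Function('t')(g, d) = Add(-2, Add(Add(Mul(6, g), Mul(Rational(-24, 5), d)), -50)) = Add(-2, Add(-50, Mul(6, g), Mul(Rational(-24, 5), d))) = Add(-52, Mul(6, g), Mul(Rational(-24, 5), d)))
Add(Function('Z')(U), Function('t')(-44, -65)) = Add(5, Add(-52, Mul(6, -44), Mul(Rational(-24, 5), -65))) = Add(5, Add(-52, -264, 312)) = Add(5, -4) = 1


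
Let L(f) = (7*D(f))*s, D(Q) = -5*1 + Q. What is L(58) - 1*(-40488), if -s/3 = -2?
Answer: 42714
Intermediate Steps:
s = 6 (s = -3*(-2) = 6)
D(Q) = -5 + Q
L(f) = -210 + 42*f (L(f) = (7*(-5 + f))*6 = (-35 + 7*f)*6 = -210 + 42*f)
L(58) - 1*(-40488) = (-210 + 42*58) - 1*(-40488) = (-210 + 2436) + 40488 = 2226 + 40488 = 42714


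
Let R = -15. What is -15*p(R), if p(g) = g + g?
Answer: 450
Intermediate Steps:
p(g) = 2*g
-15*p(R) = -30*(-15) = -15*(-30) = 450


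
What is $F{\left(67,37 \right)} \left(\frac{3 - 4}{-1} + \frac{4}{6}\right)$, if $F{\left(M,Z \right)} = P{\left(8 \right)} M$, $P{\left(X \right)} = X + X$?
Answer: $\frac{5360}{3} \approx 1786.7$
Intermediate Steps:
$P{\left(X \right)} = 2 X$
$F{\left(M,Z \right)} = 16 M$ ($F{\left(M,Z \right)} = 2 \cdot 8 M = 16 M$)
$F{\left(67,37 \right)} \left(\frac{3 - 4}{-1} + \frac{4}{6}\right) = 16 \cdot 67 \left(\frac{3 - 4}{-1} + \frac{4}{6}\right) = 1072 \left(\left(-1\right) \left(-1\right) + 4 \cdot \frac{1}{6}\right) = 1072 \left(1 + \frac{2}{3}\right) = 1072 \cdot \frac{5}{3} = \frac{5360}{3}$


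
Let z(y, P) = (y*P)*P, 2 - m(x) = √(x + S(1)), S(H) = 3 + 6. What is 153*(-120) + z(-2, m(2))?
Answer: -18390 + 8*√11 ≈ -18363.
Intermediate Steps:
S(H) = 9
m(x) = 2 - √(9 + x) (m(x) = 2 - √(x + 9) = 2 - √(9 + x))
z(y, P) = y*P² (z(y, P) = (P*y)*P = y*P²)
153*(-120) + z(-2, m(2)) = 153*(-120) - 2*(2 - √(9 + 2))² = -18360 - 2*(2 - √11)²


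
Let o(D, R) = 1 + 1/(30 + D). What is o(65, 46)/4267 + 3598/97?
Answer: 1458512582/39320405 ≈ 37.093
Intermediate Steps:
o(65, 46)/4267 + 3598/97 = ((31 + 65)/(30 + 65))/4267 + 3598/97 = (96/95)*(1/4267) + 3598*(1/97) = ((1/95)*96)*(1/4267) + 3598/97 = (96/95)*(1/4267) + 3598/97 = 96/405365 + 3598/97 = 1458512582/39320405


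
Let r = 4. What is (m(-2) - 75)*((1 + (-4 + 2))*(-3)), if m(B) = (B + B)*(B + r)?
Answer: -249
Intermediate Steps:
m(B) = 2*B*(4 + B) (m(B) = (B + B)*(B + 4) = (2*B)*(4 + B) = 2*B*(4 + B))
(m(-2) - 75)*((1 + (-4 + 2))*(-3)) = (2*(-2)*(4 - 2) - 75)*((1 + (-4 + 2))*(-3)) = (2*(-2)*2 - 75)*((1 - 2)*(-3)) = (-8 - 75)*(-1*(-3)) = -83*3 = -249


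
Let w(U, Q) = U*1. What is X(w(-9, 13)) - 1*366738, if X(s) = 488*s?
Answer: -371130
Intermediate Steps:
w(U, Q) = U
X(w(-9, 13)) - 1*366738 = 488*(-9) - 1*366738 = -4392 - 366738 = -371130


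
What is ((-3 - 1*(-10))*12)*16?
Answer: 1344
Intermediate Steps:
((-3 - 1*(-10))*12)*16 = ((-3 + 10)*12)*16 = (7*12)*16 = 84*16 = 1344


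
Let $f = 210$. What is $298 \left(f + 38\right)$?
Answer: $73904$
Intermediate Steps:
$298 \left(f + 38\right) = 298 \left(210 + 38\right) = 298 \cdot 248 = 73904$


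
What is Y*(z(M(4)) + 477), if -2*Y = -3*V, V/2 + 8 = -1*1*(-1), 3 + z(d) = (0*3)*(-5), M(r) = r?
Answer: -9954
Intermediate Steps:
z(d) = -3 (z(d) = -3 + (0*3)*(-5) = -3 + 0*(-5) = -3 + 0 = -3)
V = -14 (V = -16 + 2*(-1*1*(-1)) = -16 + 2*(-1*(-1)) = -16 + 2*1 = -16 + 2 = -14)
Y = -21 (Y = -(-3)*(-14)/2 = -½*42 = -21)
Y*(z(M(4)) + 477) = -21*(-3 + 477) = -21*474 = -9954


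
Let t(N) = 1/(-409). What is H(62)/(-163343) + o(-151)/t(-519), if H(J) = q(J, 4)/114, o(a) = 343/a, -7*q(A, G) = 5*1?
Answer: 18286089754673/19682504814 ≈ 929.05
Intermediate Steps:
q(A, G) = -5/7
t(N) = -1/409
H(J) = -5/798 (H(J) = -5/7/114 = -5/7*1/114 = -5/798)
H(62)/(-163343) + o(-151)/t(-519) = -5/798/(-163343) + (343/(-151))/(-1/409) = -5/798*(-1/163343) + (343*(-1/151))*(-409) = 5/130347714 - 343/151*(-409) = 5/130347714 + 140287/151 = 18286089754673/19682504814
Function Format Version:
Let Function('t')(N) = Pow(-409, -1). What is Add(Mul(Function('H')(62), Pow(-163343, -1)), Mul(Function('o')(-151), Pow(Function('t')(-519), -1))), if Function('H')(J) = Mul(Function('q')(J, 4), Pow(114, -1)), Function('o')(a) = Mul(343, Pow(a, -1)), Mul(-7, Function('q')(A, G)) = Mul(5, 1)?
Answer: Rational(18286089754673, 19682504814) ≈ 929.05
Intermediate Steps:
Function('q')(A, G) = Rational(-5, 7) (Function('q')(A, G) = Mul(Rational(-1, 7), Mul(5, 1)) = Mul(Rational(-1, 7), 5) = Rational(-5, 7))
Function('t')(N) = Rational(-1, 409)
Function('H')(J) = Rational(-5, 798) (Function('H')(J) = Mul(Rational(-5, 7), Pow(114, -1)) = Mul(Rational(-5, 7), Rational(1, 114)) = Rational(-5, 798))
Add(Mul(Function('H')(62), Pow(-163343, -1)), Mul(Function('o')(-151), Pow(Function('t')(-519), -1))) = Add(Mul(Rational(-5, 798), Pow(-163343, -1)), Mul(Mul(343, Pow(-151, -1)), Pow(Rational(-1, 409), -1))) = Add(Mul(Rational(-5, 798), Rational(-1, 163343)), Mul(Mul(343, Rational(-1, 151)), -409)) = Add(Rational(5, 130347714), Mul(Rational(-343, 151), -409)) = Add(Rational(5, 130347714), Rational(140287, 151)) = Rational(18286089754673, 19682504814)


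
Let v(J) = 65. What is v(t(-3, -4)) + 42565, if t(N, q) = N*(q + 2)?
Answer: 42630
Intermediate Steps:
t(N, q) = N*(2 + q)
v(t(-3, -4)) + 42565 = 65 + 42565 = 42630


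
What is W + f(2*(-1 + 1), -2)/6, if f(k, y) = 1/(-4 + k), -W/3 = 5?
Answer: -361/24 ≈ -15.042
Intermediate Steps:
W = -15 (W = -3*5 = -15)
W + f(2*(-1 + 1), -2)/6 = -15 + 1/(6*(-4 + 2*(-1 + 1))) = -15 + 1/(6*(-4 + 2*0)) = -15 + 1/(6*(-4 + 0)) = -15 + (1/6)/(-4) = -15 + (1/6)*(-1/4) = -15 - 1/24 = -361/24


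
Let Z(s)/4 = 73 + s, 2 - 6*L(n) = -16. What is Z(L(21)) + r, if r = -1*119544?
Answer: -119240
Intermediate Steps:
L(n) = 3 (L(n) = 1/3 - 1/6*(-16) = 1/3 + 8/3 = 3)
r = -119544
Z(s) = 292 + 4*s (Z(s) = 4*(73 + s) = 292 + 4*s)
Z(L(21)) + r = (292 + 4*3) - 119544 = (292 + 12) - 119544 = 304 - 119544 = -119240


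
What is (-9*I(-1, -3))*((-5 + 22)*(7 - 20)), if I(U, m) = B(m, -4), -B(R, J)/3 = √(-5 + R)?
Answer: -11934*I*√2 ≈ -16877.0*I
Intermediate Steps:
B(R, J) = -3*√(-5 + R)
I(U, m) = -3*√(-5 + m)
(-9*I(-1, -3))*((-5 + 22)*(7 - 20)) = (-(-27)*√(-5 - 3))*((-5 + 22)*(7 - 20)) = (-(-27)*√(-8))*(17*(-13)) = -(-27)*2*I*√2*(-221) = -(-54)*I*√2*(-221) = (54*I*√2)*(-221) = -11934*I*√2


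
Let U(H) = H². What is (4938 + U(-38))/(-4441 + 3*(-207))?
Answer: -3191/2531 ≈ -1.2608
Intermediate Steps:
(4938 + U(-38))/(-4441 + 3*(-207)) = (4938 + (-38)²)/(-4441 + 3*(-207)) = (4938 + 1444)/(-4441 - 621) = 6382/(-5062) = 6382*(-1/5062) = -3191/2531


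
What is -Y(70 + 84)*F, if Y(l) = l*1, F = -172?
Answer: 26488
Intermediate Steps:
Y(l) = l
-Y(70 + 84)*F = -(70 + 84)*(-172) = -154*(-172) = -1*(-26488) = 26488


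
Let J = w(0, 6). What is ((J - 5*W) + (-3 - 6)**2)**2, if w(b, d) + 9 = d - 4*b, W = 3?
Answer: 3969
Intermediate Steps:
w(b, d) = -9 + d - 4*b (w(b, d) = -9 + (d - 4*b) = -9 + d - 4*b)
J = -3 (J = -9 + 6 - 4*0 = -9 + 6 + 0 = -3)
((J - 5*W) + (-3 - 6)**2)**2 = ((-3 - 5*3) + (-3 - 6)**2)**2 = ((-3 - 15) + (-9)**2)**2 = (-18 + 81)**2 = 63**2 = 3969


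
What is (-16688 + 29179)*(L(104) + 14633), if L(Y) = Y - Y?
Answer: 182780803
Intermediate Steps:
L(Y) = 0
(-16688 + 29179)*(L(104) + 14633) = (-16688 + 29179)*(0 + 14633) = 12491*14633 = 182780803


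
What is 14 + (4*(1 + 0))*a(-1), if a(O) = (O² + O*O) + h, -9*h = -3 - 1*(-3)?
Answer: 22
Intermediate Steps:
h = 0 (h = -(-3 - 1*(-3))/9 = -(-3 + 3)/9 = -⅑*0 = 0)
a(O) = 2*O² (a(O) = (O² + O*O) + 0 = (O² + O²) + 0 = 2*O² + 0 = 2*O²)
14 + (4*(1 + 0))*a(-1) = 14 + (4*(1 + 0))*(2*(-1)²) = 14 + (4*1)*(2*1) = 14 + 4*2 = 14 + 8 = 22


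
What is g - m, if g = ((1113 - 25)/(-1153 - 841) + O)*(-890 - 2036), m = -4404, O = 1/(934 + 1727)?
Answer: 15916600430/2653017 ≈ 5999.4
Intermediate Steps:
O = 1/2661 ≈ 0.00037580
g = 4232713562/2653017 (g = ((1113 - 25)/(-1153 - 841) + 1/2661)*(-890 - 2036) = (1088/(-1994) + 1/2661)*(-2926) = (1088*(-1/1994) + 1/2661)*(-2926) = (-544/997 + 1/2661)*(-2926) = -1446587/2653017*(-2926) = 4232713562/2653017 ≈ 1595.4)
g - m = 4232713562/2653017 - 1*(-4404) = 4232713562/2653017 + 4404 = 15916600430/2653017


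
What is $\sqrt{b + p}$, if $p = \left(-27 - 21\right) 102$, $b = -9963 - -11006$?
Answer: $i \sqrt{3853} \approx 62.073 i$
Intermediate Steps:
$b = 1043$ ($b = -9963 + 11006 = 1043$)
$p = -4896$ ($p = \left(-48\right) 102 = -4896$)
$\sqrt{b + p} = \sqrt{1043 - 4896} = \sqrt{-3853} = i \sqrt{3853}$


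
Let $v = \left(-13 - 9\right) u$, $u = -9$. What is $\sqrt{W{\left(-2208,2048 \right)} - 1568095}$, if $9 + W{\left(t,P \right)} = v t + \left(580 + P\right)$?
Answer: $2 i \sqrt{500665} \approx 1415.2 i$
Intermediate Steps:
$v = 198$ ($v = \left(-13 - 9\right) \left(-9\right) = \left(-22\right) \left(-9\right) = 198$)
$W{\left(t,P \right)} = 571 + P + 198 t$ ($W{\left(t,P \right)} = -9 + \left(198 t + \left(580 + P\right)\right) = -9 + \left(580 + P + 198 t\right) = 571 + P + 198 t$)
$\sqrt{W{\left(-2208,2048 \right)} - 1568095} = \sqrt{\left(571 + 2048 + 198 \left(-2208\right)\right) - 1568095} = \sqrt{\left(571 + 2048 - 437184\right) - 1568095} = \sqrt{-434565 - 1568095} = \sqrt{-2002660} = 2 i \sqrt{500665}$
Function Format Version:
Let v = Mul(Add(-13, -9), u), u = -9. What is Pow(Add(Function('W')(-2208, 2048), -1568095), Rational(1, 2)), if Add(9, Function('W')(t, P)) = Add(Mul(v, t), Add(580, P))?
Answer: Mul(2, I, Pow(500665, Rational(1, 2))) ≈ Mul(1415.2, I)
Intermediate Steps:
v = 198 (v = Mul(Add(-13, -9), -9) = Mul(-22, -9) = 198)
Function('W')(t, P) = Add(571, P, Mul(198, t)) (Function('W')(t, P) = Add(-9, Add(Mul(198, t), Add(580, P))) = Add(-9, Add(580, P, Mul(198, t))) = Add(571, P, Mul(198, t)))
Pow(Add(Function('W')(-2208, 2048), -1568095), Rational(1, 2)) = Pow(Add(Add(571, 2048, Mul(198, -2208)), -1568095), Rational(1, 2)) = Pow(Add(Add(571, 2048, -437184), -1568095), Rational(1, 2)) = Pow(Add(-434565, -1568095), Rational(1, 2)) = Pow(-2002660, Rational(1, 2)) = Mul(2, I, Pow(500665, Rational(1, 2)))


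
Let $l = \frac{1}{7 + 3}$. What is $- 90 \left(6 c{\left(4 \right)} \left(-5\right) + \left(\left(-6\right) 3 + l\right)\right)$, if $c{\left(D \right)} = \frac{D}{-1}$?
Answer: $-9189$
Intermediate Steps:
$c{\left(D \right)} = - D$ ($c{\left(D \right)} = D \left(-1\right) = - D$)
$l = \frac{1}{10} \approx 0.1$
$- 90 \left(6 c{\left(4 \right)} \left(-5\right) + \left(\left(-6\right) 3 + l\right)\right) = - 90 \left(6 \left(\left(-1\right) 4\right) \left(-5\right) + \left(\left(-6\right) 3 + \frac{1}{10}\right)\right) = - 90 \left(6 \left(-4\right) \left(-5\right) + \left(-18 + \frac{1}{10}\right)\right) = - 90 \left(\left(-24\right) \left(-5\right) - \frac{179}{10}\right) = - 90 \left(120 - \frac{179}{10}\right) = \left(-90\right) \frac{1021}{10} = -9189$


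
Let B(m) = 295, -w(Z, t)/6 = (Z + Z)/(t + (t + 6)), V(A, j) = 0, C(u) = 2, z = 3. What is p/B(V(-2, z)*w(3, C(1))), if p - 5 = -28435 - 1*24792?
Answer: -53222/295 ≈ -180.41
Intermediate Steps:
w(Z, t) = -12*Z/(6 + 2*t) (w(Z, t) = -6*(Z + Z)/(t + (t + 6)) = -6*2*Z/(t + (6 + t)) = -6*2*Z/(6 + 2*t) = -12*Z/(6 + 2*t))
p = -53222 (p = 5 + (-28435 - 1*24792) = 5 + (-28435 - 24792) = 5 - 53227 = -53222)
p/B(V(-2, z)*w(3, C(1))) = -53222/295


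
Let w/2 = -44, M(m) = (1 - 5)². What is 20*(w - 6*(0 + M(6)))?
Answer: -3680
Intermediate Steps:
M(m) = 16 (M(m) = (-4)² = 16)
w = -88 (w = 2*(-44) = -88)
20*(w - 6*(0 + M(6))) = 20*(-88 - 6*(0 + 16)) = 20*(-88 - 6*16) = 20*(-88 - 96) = 20*(-184) = -3680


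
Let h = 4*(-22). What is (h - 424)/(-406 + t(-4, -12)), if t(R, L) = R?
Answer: 256/205 ≈ 1.2488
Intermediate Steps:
h = -88
(h - 424)/(-406 + t(-4, -12)) = (-88 - 424)/(-406 - 4) = -512/(-410) = -512*(-1/410) = 256/205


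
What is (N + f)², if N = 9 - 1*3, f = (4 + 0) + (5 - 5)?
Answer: 100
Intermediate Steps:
f = 4 (f = 4 + 0 = 4)
N = 6 (N = 9 - 3 = 6)
(N + f)² = (6 + 4)² = 10² = 100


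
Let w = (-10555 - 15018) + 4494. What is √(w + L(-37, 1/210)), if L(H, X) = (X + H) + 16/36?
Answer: I*√931195790/210 ≈ 145.31*I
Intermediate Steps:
L(H, X) = 4/9 + H + X (L(H, X) = (H + X) + 16*(1/36) = (H + X) + 4/9 = 4/9 + H + X)
w = -21079 (w = -25573 + 4494 = -21079)
√(w + L(-37, 1/210)) = √(-21079 + (4/9 - 37 + 1/210)) = √(-21079 - 23027/630) = √(-13302797/630) = I*√931195790/210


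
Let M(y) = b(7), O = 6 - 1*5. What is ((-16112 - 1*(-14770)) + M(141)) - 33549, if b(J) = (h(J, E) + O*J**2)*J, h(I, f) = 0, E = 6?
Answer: -34548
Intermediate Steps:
O = 1 (O = 6 - 5 = 1)
b(J) = J**3 (b(J) = (0 + 1*J**2)*J = (0 + J**2)*J = J**2*J = J**3)
M(y) = 343 (M(y) = 7**3 = 343)
((-16112 - 1*(-14770)) + M(141)) - 33549 = ((-16112 - 1*(-14770)) + 343) - 33549 = ((-16112 + 14770) + 343) - 33549 = (-1342 + 343) - 33549 = -999 - 33549 = -34548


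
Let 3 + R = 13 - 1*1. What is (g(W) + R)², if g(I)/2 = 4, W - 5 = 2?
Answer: 289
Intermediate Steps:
W = 7 (W = 5 + 2 = 7)
g(I) = 8 (g(I) = 2*4 = 8)
R = 9 (R = -3 + (13 - 1*1) = -3 + (13 - 1) = -3 + 12 = 9)
(g(W) + R)² = (8 + 9)² = 17² = 289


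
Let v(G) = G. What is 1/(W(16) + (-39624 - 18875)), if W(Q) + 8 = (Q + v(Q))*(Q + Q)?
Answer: -1/57483 ≈ -1.7396e-5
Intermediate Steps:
W(Q) = -8 + 4*Q² (W(Q) = -8 + (Q + Q)*(Q + Q) = -8 + (2*Q)*(2*Q) = -8 + 4*Q²)
1/(W(16) + (-39624 - 18875)) = 1/((-8 + 4*16²) + (-39624 - 18875)) = 1/((-8 + 4*256) - 58499) = 1/((-8 + 1024) - 58499) = 1/(1016 - 58499) = 1/(-57483) = -1/57483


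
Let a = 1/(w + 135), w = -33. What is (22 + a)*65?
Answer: 145925/102 ≈ 1430.6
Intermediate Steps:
a = 1/102 (a = 1/(-33 + 135) = 1/102 ≈ 0.0098039)
(22 + a)*65 = (22 + 1/102)*65 = (2245/102)*65 = 145925/102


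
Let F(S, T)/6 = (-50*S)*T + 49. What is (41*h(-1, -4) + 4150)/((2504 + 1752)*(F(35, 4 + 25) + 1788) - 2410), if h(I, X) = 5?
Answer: -335/99007186 ≈ -3.3836e-6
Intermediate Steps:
F(S, T) = 294 - 300*S*T (F(S, T) = 6*((-50*S)*T + 49) = 6*(-50*S*T + 49) = 6*(49 - 50*S*T) = 294 - 300*S*T)
(41*h(-1, -4) + 4150)/((2504 + 1752)*(F(35, 4 + 25) + 1788) - 2410) = (41*5 + 4150)/((2504 + 1752)*((294 - 300*35*(4 + 25)) + 1788) - 2410) = (205 + 4150)/(4256*((294 - 300*35*29) + 1788) - 2410) = 4355/(4256*((294 - 304500) + 1788) - 2410) = 4355/(4256*(-304206 + 1788) - 2410) = 4355/(4256*(-302418) - 2410) = 4355/(-1287091008 - 2410) = 4355/(-1287093418) = 4355*(-1/1287093418) = -335/99007186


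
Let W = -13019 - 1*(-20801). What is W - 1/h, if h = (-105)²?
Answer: 85796549/11025 ≈ 7782.0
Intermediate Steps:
h = 11025
W = 7782 (W = -13019 + 20801 = 7782)
W - 1/h = 7782 - 1/11025 = 85796549/11025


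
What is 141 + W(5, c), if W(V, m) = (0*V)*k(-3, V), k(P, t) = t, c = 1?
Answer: 141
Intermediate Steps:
W(V, m) = 0 (W(V, m) = (0*V)*V = 0*V = 0)
141 + W(5, c) = 141 + 0 = 141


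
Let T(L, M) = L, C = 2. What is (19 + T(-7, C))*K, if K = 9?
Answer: 108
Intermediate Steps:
(19 + T(-7, C))*K = (19 - 7)*9 = 12*9 = 108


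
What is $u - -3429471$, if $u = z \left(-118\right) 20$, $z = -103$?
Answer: $3672551$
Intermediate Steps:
$u = 243080$ ($u = \left(-103\right) \left(-118\right) 20 = 12154 \cdot 20 = 243080$)
$u - -3429471 = 243080 - -3429471 = 243080 + 3429471 = 3672551$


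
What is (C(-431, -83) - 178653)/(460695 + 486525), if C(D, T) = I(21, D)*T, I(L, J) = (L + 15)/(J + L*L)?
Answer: -298253/1578700 ≈ -0.18892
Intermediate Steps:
I(L, J) = (15 + L)/(J + L²)
C(D, T) = 36*T/(441 + D) (C(D, T) = ((15 + 21)/(D + 21²))*T = (36/(D + 441))*T = (36/(441 + D))*T = 36*T/(441 + D))
(C(-431, -83) - 178653)/(460695 + 486525) = (36*(-83)/(441 - 431) - 178653)/(460695 + 486525) = (36*(-83)/10 - 178653)/947220 = (36*(-83)*(⅒) - 178653)*(1/947220) = (-1494/5 - 178653)*(1/947220) = -894759/5*1/947220 = -298253/1578700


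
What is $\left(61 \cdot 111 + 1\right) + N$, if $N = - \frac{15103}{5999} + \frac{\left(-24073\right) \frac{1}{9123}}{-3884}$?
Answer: $\frac{1438968430150427}{212566958268} \approx 6769.5$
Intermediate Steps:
$N = - \frac{535011240469}{212566958268}$ ($N = \left(-15103\right) \frac{1}{5999} + \left(-24073\right) \frac{1}{9123} \left(- \frac{1}{3884}\right) = - \frac{15103}{5999} - - \frac{24073}{35433732} = - \frac{15103}{5999} + \frac{24073}{35433732} = - \frac{535011240469}{212566958268} \approx -2.5169$)
$\left(61 \cdot 111 + 1\right) + N = \left(61 \cdot 111 + 1\right) - \frac{535011240469}{212566958268} = \left(6771 + 1\right) - \frac{535011240469}{212566958268} = 6772 - \frac{535011240469}{212566958268} = \frac{1438968430150427}{212566958268}$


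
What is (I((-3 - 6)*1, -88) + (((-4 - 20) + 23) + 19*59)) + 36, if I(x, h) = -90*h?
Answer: 9076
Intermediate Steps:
(I((-3 - 6)*1, -88) + (((-4 - 20) + 23) + 19*59)) + 36 = (-90*(-88) + (((-4 - 20) + 23) + 19*59)) + 36 = (7920 + ((-24 + 23) + 1121)) + 36 = (7920 + (-1 + 1121)) + 36 = (7920 + 1120) + 36 = 9040 + 36 = 9076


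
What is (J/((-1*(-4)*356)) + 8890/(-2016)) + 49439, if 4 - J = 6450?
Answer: 633495695/12816 ≈ 49430.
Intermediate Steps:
J = -6446 (J = 4 - 1*6450 = 4 - 6450 = -6446)
(J/((-1*(-4)*356)) + 8890/(-2016)) + 49439 = (-6446/(-1*(-4)*356) + 8890/(-2016)) + 49439 = (-6446/(4*356) + 8890*(-1/2016)) + 49439 = (-6446/1424 - 635/144) + 49439 = (-6446*1/1424 - 635/144) + 49439 = (-3223/712 - 635/144) + 49439 = -114529/12816 + 49439 = 633495695/12816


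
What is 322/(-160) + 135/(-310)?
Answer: -6071/2480 ≈ -2.4480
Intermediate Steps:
322/(-160) + 135/(-310) = 322*(-1/160) + 135*(-1/310) = -161/80 - 27/62 = -6071/2480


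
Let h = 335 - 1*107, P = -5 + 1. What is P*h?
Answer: -912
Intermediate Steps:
P = -4
h = 228 (h = 335 - 107 = 228)
P*h = -4*228 = -912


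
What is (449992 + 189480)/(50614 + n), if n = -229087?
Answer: -639472/178473 ≈ -3.5830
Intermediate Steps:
(449992 + 189480)/(50614 + n) = (449992 + 189480)/(50614 - 229087) = 639472/(-178473) = 639472*(-1/178473) = -639472/178473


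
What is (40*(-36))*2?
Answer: -2880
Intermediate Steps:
(40*(-36))*2 = -1440*2 = -2880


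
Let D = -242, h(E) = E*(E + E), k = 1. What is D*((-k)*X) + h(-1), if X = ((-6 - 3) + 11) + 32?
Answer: 8230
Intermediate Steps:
h(E) = 2*E² (h(E) = E*(2*E) = 2*E²)
X = 34 (X = (-9 + 11) + 32 = 2 + 32 = 34)
D*((-k)*X) + h(-1) = -242*(-1*1)*34 + 2*(-1)² = -(-242)*34 + 2*1 = -242*(-34) + 2 = 8228 + 2 = 8230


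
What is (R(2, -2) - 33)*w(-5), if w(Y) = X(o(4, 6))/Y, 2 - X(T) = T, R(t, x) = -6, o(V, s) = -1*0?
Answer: 78/5 ≈ 15.600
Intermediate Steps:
o(V, s) = 0
X(T) = 2 - T
w(Y) = 2/Y (w(Y) = (2 - 1*0)/Y = (2 + 0)/Y = 2/Y)
(R(2, -2) - 33)*w(-5) = (-6 - 33)*(2/(-5)) = -78*(-1)/5 = -39*(-2/5) = 78/5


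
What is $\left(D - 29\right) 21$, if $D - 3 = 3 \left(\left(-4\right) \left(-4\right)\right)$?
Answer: $462$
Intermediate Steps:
$D = 51$ ($D = 3 + 3 \left(\left(-4\right) \left(-4\right)\right) = 3 + 3 \cdot 16 = 3 + 48 = 51$)
$\left(D - 29\right) 21 = \left(51 - 29\right) 21 = 22 \cdot 21 = 462$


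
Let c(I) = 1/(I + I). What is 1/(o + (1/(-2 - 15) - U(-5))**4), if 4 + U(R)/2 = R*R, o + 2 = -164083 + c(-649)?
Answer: 108410258/321445101543799 ≈ 3.3726e-7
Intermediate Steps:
c(I) = 1/(2*I)
o = -212982331/1298 (o = -2 + (-164083 + (1/2)/(-649)) = -2 + (-164083 + (1/2)*(-1/649)) = -2 + (-164083 - 1/1298) = -2 - 212979735/1298 = -212982331/1298 ≈ -1.6409e+5)
U(R) = -8 + 2*R**2 (U(R) = -8 + 2*(R*R) = -8 + 2*R**2)
1/(o + (1/(-2 - 15) - U(-5))**4) = 1/(-212982331/1298 + (1/(-2 - 15) - (-8 + 2*(-5)**2))**4) = 1/(-212982331/1298 + (1/(-17) - (-8 + 2*25))**4) = 1/(-212982331/1298 + (-1/17 - (-8 + 50))**4) = 1/(-212982331/1298 + (-1/17 - 1*42)**4) = 1/(-212982331/1298 + (-1/17 - 42)**4) = 1/(-212982331/1298 + (-715/17)**4) = 1/(-212982331/1298 + 261351000625/83521) = 1/(321445101543799/108410258) = 108410258/321445101543799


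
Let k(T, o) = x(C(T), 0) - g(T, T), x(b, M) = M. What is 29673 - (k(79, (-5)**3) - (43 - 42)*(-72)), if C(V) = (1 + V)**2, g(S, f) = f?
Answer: 29680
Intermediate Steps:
k(T, o) = -T (k(T, o) = 0 - T = -T)
29673 - (k(79, (-5)**3) - (43 - 42)*(-72)) = 29673 - (-1*79 - (43 - 42)*(-72)) = 29673 - (-79 - (-72)) = 29673 - (-79 - 1*(-72)) = 29673 - (-79 + 72) = 29673 - 1*(-7) = 29673 + 7 = 29680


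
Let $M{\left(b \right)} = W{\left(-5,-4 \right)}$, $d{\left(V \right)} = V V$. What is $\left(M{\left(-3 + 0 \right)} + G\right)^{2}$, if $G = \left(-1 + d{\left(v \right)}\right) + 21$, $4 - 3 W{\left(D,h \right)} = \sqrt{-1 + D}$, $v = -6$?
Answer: $\frac{\left(172 - i \sqrt{6}\right)^{2}}{9} \approx 3286.4 - 93.625 i$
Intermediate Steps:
$W{\left(D,h \right)} = \frac{4}{3} - \frac{\sqrt{-1 + D}}{3}$
$d{\left(V \right)} = V^{2}$
$G = 56$ ($G = \left(-1 + \left(-6\right)^{2}\right) + 21 = \left(-1 + 36\right) + 21 = 35 + 21 = 56$)
$M{\left(b \right)} = \frac{4}{3} - \frac{i \sqrt{6}}{3}$ ($M{\left(b \right)} = \frac{4}{3} - \frac{\sqrt{-1 - 5}}{3} = \frac{4}{3} - \frac{\sqrt{-6}}{3} = \frac{4}{3} - \frac{i \sqrt{6}}{3}$)
$\left(M{\left(-3 + 0 \right)} + G\right)^{2} = \left(\left(\frac{4}{3} - \frac{i \sqrt{6}}{3}\right) + 56\right)^{2} = \left(\frac{172}{3} - \frac{i \sqrt{6}}{3}\right)^{2}$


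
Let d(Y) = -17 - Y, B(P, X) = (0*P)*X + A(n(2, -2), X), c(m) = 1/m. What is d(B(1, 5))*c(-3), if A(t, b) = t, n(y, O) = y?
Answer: 19/3 ≈ 6.3333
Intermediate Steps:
B(P, X) = 2 (B(P, X) = (0*P)*X + 2 = 0*X + 2 = 0 + 2 = 2)
d(B(1, 5))*c(-3) = (-17 - 1*2)/(-3) = (-17 - 2)*(-⅓) = -19*(-⅓) = 19/3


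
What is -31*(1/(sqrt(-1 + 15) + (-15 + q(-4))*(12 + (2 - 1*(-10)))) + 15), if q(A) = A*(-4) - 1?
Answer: -465 - 31*sqrt(14)/14 ≈ -473.29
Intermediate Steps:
q(A) = -1 - 4*A (q(A) = -4*A - 1 = -1 - 4*A)
-31*(1/(sqrt(-1 + 15) + (-15 + q(-4))*(12 + (2 - 1*(-10)))) + 15) = -31*(1/(sqrt(-1 + 15) + (-15 + (-1 - 4*(-4)))*(12 + (2 - 1*(-10)))) + 15) = -31*(1/(sqrt(14) + (-15 + (-1 + 16))*(12 + (2 + 10))) + 15) = -31*(1/(sqrt(14) + (-15 + 15)*(12 + 12)) + 15) = -31*(1/(sqrt(14) + 0*24) + 15) = -31*(1/(sqrt(14) + 0) + 15) = -31*(1/(sqrt(14)) + 15) = -31*(sqrt(14)/14 + 15) = -31*(15 + sqrt(14)/14) = -465 - 31*sqrt(14)/14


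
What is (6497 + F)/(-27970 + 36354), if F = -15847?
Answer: -4675/4192 ≈ -1.1152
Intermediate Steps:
(6497 + F)/(-27970 + 36354) = (6497 - 15847)/(-27970 + 36354) = -9350/8384 = -9350*1/8384 = -4675/4192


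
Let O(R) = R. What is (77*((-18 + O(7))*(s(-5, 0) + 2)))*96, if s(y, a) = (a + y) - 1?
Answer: 325248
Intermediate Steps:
s(y, a) = -1 + a + y
(77*((-18 + O(7))*(s(-5, 0) + 2)))*96 = (77*((-18 + 7)*((-1 + 0 - 5) + 2)))*96 = (77*(-11*(-6 + 2)))*96 = (77*(-11*(-4)))*96 = (77*44)*96 = 3388*96 = 325248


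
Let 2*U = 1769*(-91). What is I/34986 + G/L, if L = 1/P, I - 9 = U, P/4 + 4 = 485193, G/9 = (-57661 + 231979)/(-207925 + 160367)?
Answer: -15217802688465173/237694884 ≈ -6.4022e+7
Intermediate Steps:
G = -784431/23779 (G = 9*((-57661 + 231979)/(-207925 + 160367)) = 9*(174318/(-47558)) = 9*(174318*(-1/47558)) = 9*(-87159/23779) = -784431/23779 ≈ -32.988)
P = 1940756 (P = -16 + 4*485193 = -16 + 1940772 = 1940756)
U = -160979/2 (U = (1769*(-91))/2 = (1/2)*(-160979) = -160979/2 ≈ -80490.)
I = -160961/2 (I = 9 - 160979/2 = -160961/2 ≈ -80481.)
L = 1/1940756 ≈ 5.1526e-7
I/34986 + G/L = -160961/2/34986 - 784431/(23779*1/1940756) = -160961/2*1/34986 - 784431/23779*1940756 = -160961/69972 - 1522389169836/23779 = -15217802688465173/237694884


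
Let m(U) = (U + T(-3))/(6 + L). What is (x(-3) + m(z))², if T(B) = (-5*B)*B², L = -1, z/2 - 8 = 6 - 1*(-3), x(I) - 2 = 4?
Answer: 39601/25 ≈ 1584.0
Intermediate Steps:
x(I) = 6 (x(I) = 2 + 4 = 6)
z = 34 (z = 16 + 2*(6 - 1*(-3)) = 16 + 2*(6 + 3) = 16 + 2*9 = 16 + 18 = 34)
T(B) = -5*B³
m(U) = 27 + U/5 (m(U) = (U - 5*(-3)³)/(6 - 1) = (U - 5*(-27))/5 = (U + 135)*(⅕) = (135 + U)*(⅕) = 27 + U/5)
(x(-3) + m(z))² = (6 + (27 + (⅕)*34))² = (6 + (27 + 34/5))² = (6 + 169/5)² = (199/5)² = 39601/25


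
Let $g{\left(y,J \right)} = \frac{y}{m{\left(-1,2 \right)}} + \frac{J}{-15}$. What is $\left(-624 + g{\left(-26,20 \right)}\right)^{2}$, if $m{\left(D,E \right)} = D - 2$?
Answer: $\frac{3422500}{9} \approx 3.8028 \cdot 10^{5}$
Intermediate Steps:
$m{\left(D,E \right)} = -2 + D$
$g{\left(y,J \right)} = - \frac{y}{3} - \frac{J}{15}$ ($g{\left(y,J \right)} = \frac{y}{-2 - 1} + \frac{J}{-15} = \frac{y}{-3} + J \left(- \frac{1}{15}\right) = y \left(- \frac{1}{3}\right) - \frac{J}{15} = - \frac{y}{3} - \frac{J}{15}$)
$\left(-624 + g{\left(-26,20 \right)}\right)^{2} = \left(-624 - - \frac{22}{3}\right)^{2} = \left(-624 + \left(\frac{26}{3} - \frac{4}{3}\right)\right)^{2} = \left(-624 + \frac{22}{3}\right)^{2} = \left(- \frac{1850}{3}\right)^{2} = \frac{3422500}{9}$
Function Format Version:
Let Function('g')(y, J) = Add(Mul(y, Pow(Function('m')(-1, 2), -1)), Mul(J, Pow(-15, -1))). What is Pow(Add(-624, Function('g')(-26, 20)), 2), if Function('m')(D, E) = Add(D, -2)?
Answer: Rational(3422500, 9) ≈ 3.8028e+5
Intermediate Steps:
Function('m')(D, E) = Add(-2, D)
Function('g')(y, J) = Add(Mul(Rational(-1, 3), y), Mul(Rational(-1, 15), J)) (Function('g')(y, J) = Add(Mul(y, Pow(Add(-2, -1), -1)), Mul(J, Pow(-15, -1))) = Add(Mul(y, Pow(-3, -1)), Mul(J, Rational(-1, 15))) = Add(Mul(y, Rational(-1, 3)), Mul(Rational(-1, 15), J)) = Add(Mul(Rational(-1, 3), y), Mul(Rational(-1, 15), J)))
Pow(Add(-624, Function('g')(-26, 20)), 2) = Pow(Add(-624, Add(Mul(Rational(-1, 3), -26), Mul(Rational(-1, 15), 20))), 2) = Pow(Add(-624, Add(Rational(26, 3), Rational(-4, 3))), 2) = Pow(Add(-624, Rational(22, 3)), 2) = Pow(Rational(-1850, 3), 2) = Rational(3422500, 9)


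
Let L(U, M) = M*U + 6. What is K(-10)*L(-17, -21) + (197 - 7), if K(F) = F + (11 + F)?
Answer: -3077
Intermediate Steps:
L(U, M) = 6 + M*U
K(F) = 11 + 2*F
K(-10)*L(-17, -21) + (197 - 7) = (11 + 2*(-10))*(6 - 21*(-17)) + (197 - 7) = (11 - 20)*(6 + 357) + 190 = -9*363 + 190 = -3267 + 190 = -3077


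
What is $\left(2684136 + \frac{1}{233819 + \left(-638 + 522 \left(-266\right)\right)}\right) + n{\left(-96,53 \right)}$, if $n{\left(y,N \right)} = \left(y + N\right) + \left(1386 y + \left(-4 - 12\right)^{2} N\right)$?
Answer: $\frac{241916625046}{94329} \approx 2.5646 \cdot 10^{6}$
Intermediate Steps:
$n{\left(y,N \right)} = 257 N + 1387 y$ ($n{\left(y,N \right)} = \left(N + y\right) + \left(1386 y + \left(-16\right)^{2} N\right) = \left(N + y\right) + \left(1386 y + 256 N\right) = \left(N + y\right) + \left(256 N + 1386 y\right) = 257 N + 1387 y$)
$\left(2684136 + \frac{1}{233819 + \left(-638 + 522 \left(-266\right)\right)}\right) + n{\left(-96,53 \right)} = \left(2684136 + \frac{1}{233819 + \left(-638 + 522 \left(-266\right)\right)}\right) + \left(257 \cdot 53 + 1387 \left(-96\right)\right) = \left(2684136 + \frac{1}{233819 - 139490}\right) + \left(13621 - 133152\right) = \left(2684136 + \frac{1}{233819 - 139490}\right) - 119531 = \left(2684136 + \frac{1}{94329}\right) - 119531 = \frac{253191864745}{94329} - 119531 = \frac{241916625046}{94329}$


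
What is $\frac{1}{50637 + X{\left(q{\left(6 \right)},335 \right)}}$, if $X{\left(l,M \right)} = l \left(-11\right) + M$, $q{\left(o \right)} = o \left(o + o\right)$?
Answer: $\frac{1}{50180} \approx 1.9928 \cdot 10^{-5}$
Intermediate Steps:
$q{\left(o \right)} = 2 o^{2}$ ($q{\left(o \right)} = o 2 o = 2 o^{2}$)
$X{\left(l,M \right)} = M - 11 l$ ($X{\left(l,M \right)} = - 11 l + M = M - 11 l$)
$\frac{1}{50637 + X{\left(q{\left(6 \right)},335 \right)}} = \frac{1}{50637 + \left(335 - 11 \cdot 2 \cdot 6^{2}\right)} = \frac{1}{50637 + \left(335 - 11 \cdot 2 \cdot 36\right)} = \frac{1}{50637 + \left(335 - 792\right)} = \frac{1}{50637 - 457} = \frac{1}{50180}$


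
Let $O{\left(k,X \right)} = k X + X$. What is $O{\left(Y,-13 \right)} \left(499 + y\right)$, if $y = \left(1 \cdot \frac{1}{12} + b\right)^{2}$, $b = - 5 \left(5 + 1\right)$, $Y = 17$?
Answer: $- \frac{2609581}{8} \approx -3.262 \cdot 10^{5}$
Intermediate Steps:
$b = -30$ ($b = \left(-5\right) 6 = -30$)
$O{\left(k,X \right)} = X + X k$ ($O{\left(k,X \right)} = X k + X = X + X k$)
$y = \frac{128881}{144}$ ($y = \left(1 \cdot \frac{1}{12} - 30\right)^{2} = \left(\frac{1}{12} - 30\right)^{2} = \left(- \frac{359}{12}\right)^{2} = \frac{128881}{144} \approx 895.01$)
$O{\left(Y,-13 \right)} \left(499 + y\right) = - 13 \left(1 + 17\right) \left(499 + \frac{128881}{144}\right) = \left(-13\right) 18 \cdot \frac{200737}{144} = \left(-234\right) \frac{200737}{144} = - \frac{2609581}{8}$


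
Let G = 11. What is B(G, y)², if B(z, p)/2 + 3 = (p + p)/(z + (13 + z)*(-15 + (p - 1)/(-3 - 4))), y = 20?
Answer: 322346116/8404201 ≈ 38.355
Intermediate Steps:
B(z, p) = -6 + 4*p/(z + (13 + z)*(-104/7 - p/7)) (B(z, p) = -6 + 2*((p + p)/(z + (13 + z)*(-15 + (p - 1)/(-3 - 4)))) = -6 + 2*((2*p)/(z + (13 + z)*(-15 + (-1 + p)/(-7)))) = -6 + 2*((2*p)/(z + (13 + z)*(-15 + (-1 + p)*(-⅐)))) = -6 + 2*((2*p)/(z + (13 + z)*(-15 + (⅐ - p/7)))) = -6 + 2*((2*p)/(z + (13 + z)*(-104/7 - p/7))) = -6 + 2*(2*p/(z + (13 + z)*(-104/7 - p/7))) = -6 + 4*p/(z + (13 + z)*(-104/7 - p/7)))
B(G, y)² = (2*(-4056 - 291*11 - 53*20 - 3*20*11)/(1352 + 13*20 + 97*11 + 20*11))² = (2*(-4056 - 3201 - 1060 - 660)/(1352 + 260 + 1067 + 220))² = (2*(-8977)/2899)² = (2*(1/2899)*(-8977))² = (-17954/2899)² = 322346116/8404201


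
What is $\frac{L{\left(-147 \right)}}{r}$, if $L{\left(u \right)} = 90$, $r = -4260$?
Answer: $- \frac{3}{142} \approx -0.021127$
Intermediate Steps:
$\frac{L{\left(-147 \right)}}{r} = \frac{90}{-4260} = 90 \left(- \frac{1}{4260}\right) = - \frac{3}{142}$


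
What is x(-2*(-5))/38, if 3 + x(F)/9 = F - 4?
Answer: 27/38 ≈ 0.71053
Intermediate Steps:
x(F) = -63 + 9*F (x(F) = -27 + 9*(F - 4) = -27 + 9*(-4 + F) = -27 + (-36 + 9*F) = -63 + 9*F)
x(-2*(-5))/38 = (-63 + 9*(-2*(-5)))/38 = (-63 + 9*10)/38 = (-63 + 90)/38 = (1/38)*27 = 27/38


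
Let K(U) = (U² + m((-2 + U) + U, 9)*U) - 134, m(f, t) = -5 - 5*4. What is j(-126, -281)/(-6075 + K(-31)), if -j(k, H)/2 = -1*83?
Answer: -166/4473 ≈ -0.037112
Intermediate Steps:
m(f, t) = -25 (m(f, t) = -5 - 20 = -25)
K(U) = -134 + U² - 25*U (K(U) = (U² - 25*U) - 134 = -134 + U² - 25*U)
j(k, H) = 166 (j(k, H) = -(-2)*83 = -2*(-83) = 166)
j(-126, -281)/(-6075 + K(-31)) = 166/(-6075 + (-134 + (-31)² - 25*(-31))) = 166/(-6075 + (-134 + 961 + 775)) = 166/(-6075 + 1602) = 166/(-4473) = 166*(-1/4473) = -166/4473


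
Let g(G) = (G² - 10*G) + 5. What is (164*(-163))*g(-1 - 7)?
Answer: -3983068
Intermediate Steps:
g(G) = 5 + G² - 10*G
(164*(-163))*g(-1 - 7) = (164*(-163))*(5 + (-1 - 7)² - 10*(-1 - 7)) = -26732*(5 + (-8)² - 10*(-8)) = -26732*(5 + 64 + 80) = -26732*149 = -3983068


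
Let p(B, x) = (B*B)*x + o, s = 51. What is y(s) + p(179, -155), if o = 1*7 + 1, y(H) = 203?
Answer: -4966144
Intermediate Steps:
o = 8 (o = 7 + 1 = 8)
p(B, x) = 8 + x*B**2 (p(B, x) = (B*B)*x + 8 = B**2*x + 8 = x*B**2 + 8 = 8 + x*B**2)
y(s) + p(179, -155) = 203 + (8 - 155*179**2) = 203 + (8 - 155*32041) = 203 + (8 - 4966355) = 203 - 4966347 = -4966144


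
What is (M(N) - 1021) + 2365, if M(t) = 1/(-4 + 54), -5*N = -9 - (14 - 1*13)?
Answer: 67201/50 ≈ 1344.0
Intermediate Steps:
N = 2 (N = -(-9 - (14 - 1*13))/5 = -(-9 - (14 - 13))/5 = -(-9 - 1*1)/5 = -(-9 - 1)/5 = -⅕*(-10) = 2)
M(t) = 1/50
(M(N) - 1021) + 2365 = (1/50 - 1021) + 2365 = -51049/50 + 2365 = 67201/50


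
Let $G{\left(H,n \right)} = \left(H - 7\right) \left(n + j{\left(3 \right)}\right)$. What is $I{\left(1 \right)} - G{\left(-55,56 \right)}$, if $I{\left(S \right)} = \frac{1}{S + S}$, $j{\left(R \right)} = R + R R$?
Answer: $\frac{8433}{2} \approx 4216.5$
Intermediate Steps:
$j{\left(R \right)} = R + R^{2}$
$I{\left(S \right)} = \frac{1}{2 S}$
$G{\left(H,n \right)} = \left(-7 + H\right) \left(12 + n\right)$ ($G{\left(H,n \right)} = \left(H - 7\right) \left(n + 3 \left(1 + 3\right)\right) = \left(-7 + H\right) \left(n + 3 \cdot 4\right) = \left(-7 + H\right) \left(n + 12\right) = \left(-7 + H\right) \left(12 + n\right)$)
$I{\left(1 \right)} - G{\left(-55,56 \right)} = \frac{1}{2 \cdot 1} - \left(-84 - 392 + 12 \left(-55\right) - 3080\right) = \frac{1}{2} \cdot 1 - \left(-84 - 392 - 660 - 3080\right) = \frac{1}{2} - -4216 = \frac{1}{2} + 4216 = \frac{8433}{2}$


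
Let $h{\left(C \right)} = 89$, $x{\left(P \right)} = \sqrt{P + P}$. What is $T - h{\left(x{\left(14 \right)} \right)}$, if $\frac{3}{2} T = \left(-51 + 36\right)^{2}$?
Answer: $61$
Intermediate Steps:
$x{\left(P \right)} = \sqrt{2} \sqrt{P}$ ($x{\left(P \right)} = \sqrt{2 P} = \sqrt{2} \sqrt{P}$)
$T = 150$ ($T = \frac{2 \left(-51 + 36\right)^{2}}{3} = \frac{2 \left(-15\right)^{2}}{3} = \frac{2}{3} \cdot 225 = 150$)
$T - h{\left(x{\left(14 \right)} \right)} = 150 - 89 = 61$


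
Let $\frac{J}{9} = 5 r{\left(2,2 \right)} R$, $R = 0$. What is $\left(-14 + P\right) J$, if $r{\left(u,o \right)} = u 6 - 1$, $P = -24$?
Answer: $0$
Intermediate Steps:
$r{\left(u,o \right)} = -1 + 6 u$ ($r{\left(u,o \right)} = 6 u - 1 = -1 + 6 u$)
$J = 0$ ($J = 9 \cdot 5 \left(-1 + 6 \cdot 2\right) 0 = 9 \cdot 5 \left(-1 + 12\right) 0 = 9 \cdot 5 \cdot 11 \cdot 0 = 9 \cdot 55 \cdot 0 = 9 \cdot 0 = 0$)
$\left(-14 + P\right) J = \left(-14 - 24\right) 0 = \left(-38\right) 0 = 0$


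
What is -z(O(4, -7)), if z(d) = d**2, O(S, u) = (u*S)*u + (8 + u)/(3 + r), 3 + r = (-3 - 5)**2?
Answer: -157377025/4096 ≈ -38422.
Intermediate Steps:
r = 61 (r = -3 + (-3 - 5)**2 = -3 + (-8)**2 = -3 + 64 = 61)
O(S, u) = 1/8 + u/64 + S*u**2 (O(S, u) = (u*S)*u + (8 + u)/(3 + 61) = (S*u)*u + (8 + u)/64 = S*u**2 + (8 + u)*(1/64) = S*u**2 + (1/8 + u/64) = 1/8 + u/64 + S*u**2)
-z(O(4, -7)) = -(1/8 + (1/64)*(-7) + 4*(-7)**2)**2 = -(1/8 - 7/64 + 4*49)**2 = -(1/8 - 7/64 + 196)**2 = -(12545/64)**2 = -1*157377025/4096 = -157377025/4096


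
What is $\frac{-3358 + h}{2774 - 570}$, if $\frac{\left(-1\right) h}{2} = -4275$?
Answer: $\frac{1298}{551} \approx 2.3557$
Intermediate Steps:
$h = 8550$ ($h = \left(-2\right) \left(-4275\right) = 8550$)
$\frac{-3358 + h}{2774 - 570} = \frac{-3358 + 8550}{2774 - 570} = \frac{5192}{2204} = 5192 \cdot \frac{1}{2204} = \frac{1298}{551}$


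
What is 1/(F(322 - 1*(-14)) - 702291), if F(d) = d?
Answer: -1/701955 ≈ -1.4246e-6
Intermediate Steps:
1/(F(322 - 1*(-14)) - 702291) = 1/((322 - 1*(-14)) - 702291) = 1/((322 + 14) - 702291) = 1/(336 - 702291) = 1/(-701955) = -1/701955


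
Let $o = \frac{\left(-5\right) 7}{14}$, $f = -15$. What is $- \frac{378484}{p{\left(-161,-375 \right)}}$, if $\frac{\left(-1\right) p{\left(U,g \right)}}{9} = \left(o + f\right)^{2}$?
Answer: $\frac{1513936}{11025} \approx 137.32$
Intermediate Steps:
$o = - \frac{5}{2}$ ($o = \left(-35\right) \frac{1}{14} = - \frac{5}{2} \approx -2.5$)
$p{\left(U,g \right)} = - \frac{11025}{4}$ ($p{\left(U,g \right)} = - 9 \left(- \frac{5}{2} - 15\right)^{2} = - 9 \left(- \frac{35}{2}\right)^{2} = \left(-9\right) \frac{1225}{4} = - \frac{11025}{4}$)
$- \frac{378484}{p{\left(-161,-375 \right)}} = - \frac{378484}{- \frac{11025}{4}} = \left(-378484\right) \left(- \frac{4}{11025}\right) = \frac{1513936}{11025}$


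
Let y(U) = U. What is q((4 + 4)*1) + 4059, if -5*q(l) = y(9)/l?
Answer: 162351/40 ≈ 4058.8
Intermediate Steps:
q(l) = -9/(5*l)
q((4 + 4)*1) + 4059 = -9/(5*(4 + 4)) + 4059 = -9/(5*(8*1)) + 4059 = -9/5/8 + 4059 = -9/5*1/8 + 4059 = -9/40 + 4059 = 162351/40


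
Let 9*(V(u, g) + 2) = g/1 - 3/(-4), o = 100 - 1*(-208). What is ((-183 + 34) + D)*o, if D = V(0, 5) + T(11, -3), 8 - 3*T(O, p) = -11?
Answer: -399245/9 ≈ -44361.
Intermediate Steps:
o = 308 (o = 100 + 208 = 308)
V(u, g) = -23/12 + g/9 (V(u, g) = -2 + (g/1 - 3/(-4))/9 = -2 + (g*1 - 3*(-¼))/9 = -2 + (g + ¾)/9 = -2 + (¾ + g)/9 = -2 + (1/12 + g/9) = -23/12 + g/9)
T(O, p) = 19/3 (T(O, p) = 8/3 - ⅓*(-11) = 8/3 + 11/3 = 19/3)
D = 179/36 (D = (-23/12 + (⅑)*5) + 19/3 = (-23/12 + 5/9) + 19/3 = -49/36 + 19/3 = 179/36 ≈ 4.9722)
((-183 + 34) + D)*o = ((-183 + 34) + 179/36)*308 = (-149 + 179/36)*308 = -5185/36*308 = -399245/9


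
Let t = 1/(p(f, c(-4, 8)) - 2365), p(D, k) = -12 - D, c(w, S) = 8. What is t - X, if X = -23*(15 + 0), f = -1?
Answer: 819719/2376 ≈ 345.00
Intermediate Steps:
t = -1/2376 (t = 1/((-12 - 1*(-1)) - 2365) = 1/((-12 + 1) - 2365) = 1/(-11 - 2365) = 1/(-2376) = -1/2376 ≈ -0.00042088)
X = -345 (X = -23*15 = -345)
t - X = -1/2376 - 1*(-345) = -1/2376 + 345 = 819719/2376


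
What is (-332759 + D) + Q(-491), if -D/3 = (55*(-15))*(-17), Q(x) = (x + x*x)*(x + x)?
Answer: -236634214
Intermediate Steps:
Q(x) = 2*x*(x + x²) (Q(x) = (x + x²)*(2*x) = 2*x*(x + x²))
D = -42075 (D = -3*55*(-15)*(-17) = -(-2475)*(-17) = -3*14025 = -42075)
(-332759 + D) + Q(-491) = (-332759 - 42075) + 2*(-491)²*(1 - 491) = -374834 + 2*241081*(-490) = -374834 - 236259380 = -236634214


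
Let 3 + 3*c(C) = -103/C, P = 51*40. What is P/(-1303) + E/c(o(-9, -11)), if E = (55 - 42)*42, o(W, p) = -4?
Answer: 91776/1303 ≈ 70.434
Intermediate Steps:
P = 2040
c(C) = -1 - 103/(3*C) (c(C) = -1 + (-103/C)/3 = -1 - 103/(3*C))
E = 546 (E = 13*42 = 546)
P/(-1303) + E/c(o(-9, -11)) = 2040/(-1303) + 546/(((-103/3 - 1*(-4))/(-4))) = 2040*(-1/1303) + 546/((-(-103/3 + 4)/4)) = -2040/1303 + 546/((-¼*(-91/3))) = -2040/1303 + 546/(91/12) = -2040/1303 + 546*(12/91) = -2040/1303 + 72 = 91776/1303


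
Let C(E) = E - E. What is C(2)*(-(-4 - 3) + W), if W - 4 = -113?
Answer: 0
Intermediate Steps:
W = -109 (W = 4 - 113 = -109)
C(E) = 0
C(2)*(-(-4 - 3) + W) = 0*(-(-4 - 3) - 109) = 0*(-1*(-7) - 109) = 0*(7 - 109) = 0*(-102) = 0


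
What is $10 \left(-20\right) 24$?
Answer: $-4800$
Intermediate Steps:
$10 \left(-20\right) 24 = \left(-200\right) 24 = -4800$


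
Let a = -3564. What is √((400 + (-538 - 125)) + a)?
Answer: I*√3827 ≈ 61.863*I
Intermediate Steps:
√((400 + (-538 - 125)) + a) = √((400 + (-538 - 125)) - 3564) = √((400 - 663) - 3564) = √(-263 - 3564) = √(-3827) = I*√3827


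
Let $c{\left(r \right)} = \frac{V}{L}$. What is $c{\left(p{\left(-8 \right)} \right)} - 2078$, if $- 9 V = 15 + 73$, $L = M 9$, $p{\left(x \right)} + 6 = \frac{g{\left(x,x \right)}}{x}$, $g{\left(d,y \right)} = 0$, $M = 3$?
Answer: $- \frac{505042}{243} \approx -2078.4$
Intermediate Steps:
$p{\left(x \right)} = -6$ ($p{\left(x \right)} = -6 + \frac{0}{x} = -6 + 0 = -6$)
$L = 27$ ($L = 3 \cdot 9 = 27$)
$V = - \frac{88}{9}$ ($V = - \frac{15 + 73}{9} = \left(- \frac{1}{9}\right) 88 = - \frac{88}{9} \approx -9.7778$)
$c{\left(r \right)} = - \frac{88}{243}$ ($c{\left(r \right)} = - \frac{88}{9 \cdot 27} = \left(- \frac{88}{9}\right) \frac{1}{27} = - \frac{88}{243}$)
$c{\left(p{\left(-8 \right)} \right)} - 2078 = - \frac{88}{243} - 2078 = - \frac{505042}{243}$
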